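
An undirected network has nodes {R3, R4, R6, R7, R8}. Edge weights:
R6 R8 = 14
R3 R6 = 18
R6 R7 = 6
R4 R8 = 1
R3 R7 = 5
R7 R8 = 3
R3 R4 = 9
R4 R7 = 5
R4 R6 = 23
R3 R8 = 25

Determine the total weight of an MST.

15

Sort edges by weight, then run Kruskal:
R4 R8 (1): add. Components now {R7} {R6} {R4,R8} {R3}
R7 R8 (3): add. Components now {R4,R7,R8} {R6} {R3}
R3 R7 (5): add. Components now {R3,R4,R7,R8} {R6}
R4 R7 (5): skip — R7 and R4 already connected.
R6 R7 (6): add. Components now {R3,R4,R6,R7,R8}
MST edges: R4 R8, R7 R8, R3 R7, R6 R7; total weight 1+3+5+6 = 15.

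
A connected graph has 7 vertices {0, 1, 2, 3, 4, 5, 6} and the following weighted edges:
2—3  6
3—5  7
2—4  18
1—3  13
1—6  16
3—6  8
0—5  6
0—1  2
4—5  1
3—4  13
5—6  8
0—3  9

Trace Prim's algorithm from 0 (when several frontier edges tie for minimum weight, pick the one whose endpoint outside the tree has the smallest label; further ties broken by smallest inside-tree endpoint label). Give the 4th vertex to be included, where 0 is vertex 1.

4

Prim, starting at 0.
Step 1: cheapest edge leaving the tree is 0—1 (2); add 1.
Step 2: cheapest edge leaving the tree is 0—5 (6); add 5.
Step 3: cheapest edge leaving the tree is 4—5 (1); add 4.
Step 4: cheapest edge leaving the tree is 3—5 (7); add 3.
Step 5: cheapest edge leaving the tree is 2—3 (6); add 2.
Step 6: cheapest edge leaving the tree is 3—6 (8); add 6.
Vertex order: 0, 1, 5, 4, 3, 2, 6. The 4th vertex is 4.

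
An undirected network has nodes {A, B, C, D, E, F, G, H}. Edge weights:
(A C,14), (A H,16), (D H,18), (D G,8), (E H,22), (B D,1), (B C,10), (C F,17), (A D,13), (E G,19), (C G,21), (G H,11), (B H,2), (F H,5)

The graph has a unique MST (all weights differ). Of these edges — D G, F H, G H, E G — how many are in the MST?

3

Kruskal: consider edges lightest-first.
B D (1): add — endpoints in different components.
B H (2): add — endpoints in different components.
F H (5): add — endpoints in different components.
D G (8): add — endpoints in different components.
B C (10): add — endpoints in different components.
G H (11): skip — G and H already connected.
A D (13): add — endpoints in different components.
A C (14): skip — A and C already connected.
A H (16): skip — A and H already connected.
C F (17): skip — C and F already connected.
D H (18): skip — D and H already connected.
E G (19): add — endpoints in different components.
MST edge set: {B D, B H, F H, D G, B C, A D, E G}.
Of the listed edges, {D G, F H, E G} are in the MST → 3.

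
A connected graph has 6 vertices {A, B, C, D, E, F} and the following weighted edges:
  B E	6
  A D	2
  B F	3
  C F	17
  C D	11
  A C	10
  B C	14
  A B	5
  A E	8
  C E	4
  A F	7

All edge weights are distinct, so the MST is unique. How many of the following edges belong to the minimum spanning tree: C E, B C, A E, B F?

2

Kruskal's algorithm — process edges by increasing weight (ties by edge label):
A D (2): add. Components now {A,D} {B} {C} {E} {F}
B F (3): add. Components now {A,D} {B,F} {C} {E}
C E (4): add. Components now {A,D} {B,F} {C,E}
A B (5): add. Components now {A,B,D,F} {C,E}
B E (6): add. Components now {A,B,C,D,E,F}
MST edge set: {A D, B F, C E, A B, B E}.
Of the listed edges, {C E, B F} are in the MST → 2.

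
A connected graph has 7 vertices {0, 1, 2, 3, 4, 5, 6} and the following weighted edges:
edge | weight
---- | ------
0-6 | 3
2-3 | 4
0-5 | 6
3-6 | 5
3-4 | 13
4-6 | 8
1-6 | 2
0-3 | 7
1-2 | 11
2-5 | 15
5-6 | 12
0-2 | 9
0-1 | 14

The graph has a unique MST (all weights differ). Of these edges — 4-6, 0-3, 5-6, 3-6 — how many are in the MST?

2

Kruskal's algorithm — process edges by increasing weight (ties by edge label):
1-6 (2): add — endpoints in different components.
0-6 (3): add — endpoints in different components.
2-3 (4): add — endpoints in different components.
3-6 (5): add — endpoints in different components.
0-5 (6): add — endpoints in different components.
0-3 (7): skip — 0 and 3 already connected.
4-6 (8): add — endpoints in different components.
MST edge set: {1-6, 0-6, 2-3, 3-6, 0-5, 4-6}.
Of the listed edges, {4-6, 3-6} are in the MST → 2.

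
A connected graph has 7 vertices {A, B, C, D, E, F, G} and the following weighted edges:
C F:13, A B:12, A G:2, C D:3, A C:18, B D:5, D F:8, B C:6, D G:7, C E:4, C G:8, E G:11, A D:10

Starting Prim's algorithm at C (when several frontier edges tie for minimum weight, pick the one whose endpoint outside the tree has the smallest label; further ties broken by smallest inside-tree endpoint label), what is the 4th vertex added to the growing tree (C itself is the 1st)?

Prim, starting at C.
Step 1: frontier [C D 3, C E 4, B C 6, C G 8, C F 13, A C 18] → take C D (3); add D.
Step 2: frontier [C E 4, B C 6, C G 8, C F 13, A C 18, B D 5, D G 7, D F 8, A D 10] → take C E (4); add E.
Step 3: frontier [B C 6, C G 8, C F 13, A C 18, B D 5, D G 7, D F 8, A D 10, E G 11] → take B D (5); add B.
Step 4: frontier [A B 12, C G 8, C F 13, A C 18, D G 7, D F 8, A D 10, E G 11] → take D G (7); add G.
Step 5: frontier [A B 12, C F 13, A C 18, D F 8, A D 10, A G 2] → take A G (2); add A.
Step 6: frontier [C F 13, D F 8] → take D F (8); add F.
Vertex order: C, D, E, B, G, A, F. The 4th vertex is B.

B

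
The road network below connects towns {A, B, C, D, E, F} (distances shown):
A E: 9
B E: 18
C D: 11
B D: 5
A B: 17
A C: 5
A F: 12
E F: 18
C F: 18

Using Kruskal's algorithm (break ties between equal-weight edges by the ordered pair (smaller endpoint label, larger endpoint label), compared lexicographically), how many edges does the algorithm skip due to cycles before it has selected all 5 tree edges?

0

Kruskal's algorithm — process edges by increasing weight (ties by edge label):
A C (5): add — endpoints in different components.
B D (5): add — endpoints in different components.
A E (9): add — endpoints in different components.
C D (11): add — endpoints in different components.
A F (12): add — endpoints in different components.
Edges rejected before the tree was complete: 0.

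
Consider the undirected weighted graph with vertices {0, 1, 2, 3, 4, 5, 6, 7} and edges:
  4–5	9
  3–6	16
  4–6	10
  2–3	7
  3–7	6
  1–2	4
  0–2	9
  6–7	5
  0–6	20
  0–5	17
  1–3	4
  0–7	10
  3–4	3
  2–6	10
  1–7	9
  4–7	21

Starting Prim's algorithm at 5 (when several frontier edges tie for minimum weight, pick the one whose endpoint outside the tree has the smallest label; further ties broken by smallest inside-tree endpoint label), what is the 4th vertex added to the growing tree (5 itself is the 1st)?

1

Grow the tree from 5 using Prim:
Step 1: cheapest edge leaving the tree is 4–5 (9); add 4.
Step 2: cheapest edge leaving the tree is 3–4 (3); add 3.
Step 3: cheapest edge leaving the tree is 1–3 (4); add 1.
Step 4: cheapest edge leaving the tree is 1–2 (4); add 2.
Step 5: cheapest edge leaving the tree is 3–7 (6); add 7.
Step 6: cheapest edge leaving the tree is 6–7 (5); add 6.
Step 7: cheapest edge leaving the tree is 0–2 (9); add 0.
Vertex order: 5, 4, 3, 1, 2, 7, 6, 0. The 4th vertex is 1.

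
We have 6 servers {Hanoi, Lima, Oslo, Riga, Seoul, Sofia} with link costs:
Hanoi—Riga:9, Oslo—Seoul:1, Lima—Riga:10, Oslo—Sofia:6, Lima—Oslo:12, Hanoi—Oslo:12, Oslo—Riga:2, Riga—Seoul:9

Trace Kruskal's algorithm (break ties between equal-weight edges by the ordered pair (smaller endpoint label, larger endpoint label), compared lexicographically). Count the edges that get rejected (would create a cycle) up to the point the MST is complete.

Kruskal: consider edges lightest-first.
Oslo—Seoul (1): add. Components now {Sofia} {Oslo,Seoul} {Lima} {Riga} {Hanoi}
Oslo—Riga (2): add. Components now {Sofia} {Oslo,Riga,Seoul} {Lima} {Hanoi}
Oslo—Sofia (6): add. Components now {Oslo,Riga,Seoul,Sofia} {Lima} {Hanoi}
Hanoi—Riga (9): add. Components now {Hanoi,Oslo,Riga,Seoul,Sofia} {Lima}
Riga—Seoul (9): skip — Seoul and Riga already connected.
Lima—Riga (10): add. Components now {Hanoi,Lima,Oslo,Riga,Seoul,Sofia}
Edges rejected before the tree was complete: 1.

1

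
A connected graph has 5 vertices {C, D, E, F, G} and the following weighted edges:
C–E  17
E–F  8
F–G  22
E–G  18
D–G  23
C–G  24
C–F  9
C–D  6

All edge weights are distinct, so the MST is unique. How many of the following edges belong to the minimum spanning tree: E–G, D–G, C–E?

1

Kruskal: consider edges lightest-first.
C–D (6): add. Components now {C,D} {E} {F} {G}
E–F (8): add. Components now {C,D} {E,F} {G}
C–F (9): add. Components now {C,D,E,F} {G}
C–E (17): skip — C and E already connected.
E–G (18): add. Components now {C,D,E,F,G}
MST edge set: {C–D, E–F, C–F, E–G}.
Of the listed edges, {E–G} are in the MST → 1.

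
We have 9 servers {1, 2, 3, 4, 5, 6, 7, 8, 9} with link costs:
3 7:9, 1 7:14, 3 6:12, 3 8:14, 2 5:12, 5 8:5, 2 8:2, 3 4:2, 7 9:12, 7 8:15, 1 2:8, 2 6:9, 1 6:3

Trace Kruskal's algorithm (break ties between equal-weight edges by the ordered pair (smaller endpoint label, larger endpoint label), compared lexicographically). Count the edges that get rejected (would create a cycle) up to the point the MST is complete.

2

Kruskal: consider edges lightest-first.
2 8 (2): add — endpoints in different components.
3 4 (2): add — endpoints in different components.
1 6 (3): add — endpoints in different components.
5 8 (5): add — endpoints in different components.
1 2 (8): add — endpoints in different components.
2 6 (9): skip — 2 and 6 already connected.
3 7 (9): add — endpoints in different components.
2 5 (12): skip — 2 and 5 already connected.
3 6 (12): add — endpoints in different components.
7 9 (12): add — endpoints in different components.
Edges rejected before the tree was complete: 2.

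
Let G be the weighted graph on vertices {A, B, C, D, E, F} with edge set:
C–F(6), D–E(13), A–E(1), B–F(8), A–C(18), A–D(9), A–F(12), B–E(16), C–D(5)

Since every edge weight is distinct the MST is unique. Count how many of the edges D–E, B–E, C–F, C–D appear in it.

2

Sort edges by weight, then run Kruskal:
A–E (1): add — endpoints in different components.
C–D (5): add — endpoints in different components.
C–F (6): add — endpoints in different components.
B–F (8): add — endpoints in different components.
A–D (9): add — endpoints in different components.
MST edge set: {A–E, C–D, C–F, B–F, A–D}.
Of the listed edges, {C–F, C–D} are in the MST → 2.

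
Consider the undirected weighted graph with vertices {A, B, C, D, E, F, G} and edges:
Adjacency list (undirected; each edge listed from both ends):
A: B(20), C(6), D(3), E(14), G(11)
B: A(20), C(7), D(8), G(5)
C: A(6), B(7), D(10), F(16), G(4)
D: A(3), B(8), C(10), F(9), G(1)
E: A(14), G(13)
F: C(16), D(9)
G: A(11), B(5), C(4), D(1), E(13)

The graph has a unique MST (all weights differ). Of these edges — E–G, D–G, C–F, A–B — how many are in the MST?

Kruskal's algorithm — process edges by increasing weight (ties by edge label):
D–G (1): add. Components now {A} {B} {C} {D,G} {E} {F}
A–D (3): add. Components now {A,D,G} {B} {C} {E} {F}
C–G (4): add. Components now {A,C,D,G} {B} {E} {F}
B–G (5): add. Components now {A,B,C,D,G} {E} {F}
A–C (6): skip — A and C already connected.
B–C (7): skip — B and C already connected.
B–D (8): skip — B and D already connected.
D–F (9): add. Components now {A,B,C,D,F,G} {E}
C–D (10): skip — C and D already connected.
A–G (11): skip — A and G already connected.
E–G (13): add. Components now {A,B,C,D,E,F,G}
MST edge set: {D–G, A–D, C–G, B–G, D–F, E–G}.
Of the listed edges, {E–G, D–G} are in the MST → 2.

2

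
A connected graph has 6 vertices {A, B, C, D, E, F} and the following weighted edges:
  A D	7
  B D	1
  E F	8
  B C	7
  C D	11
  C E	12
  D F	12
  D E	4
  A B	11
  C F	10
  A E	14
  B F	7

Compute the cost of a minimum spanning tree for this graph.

26

Grow the tree from B using Prim:
Step 1: cheapest edge leaving the tree is B D (1); add D.
Step 2: cheapest edge leaving the tree is D E (4); add E.
Step 3: cheapest edge leaving the tree is A D (7); add A.
Step 4: cheapest edge leaving the tree is B C (7); add C.
Step 5: cheapest edge leaving the tree is B F (7); add F.
MST edges: B D, D E, A D, B C, B F; total weight 1+4+7+7+7 = 26.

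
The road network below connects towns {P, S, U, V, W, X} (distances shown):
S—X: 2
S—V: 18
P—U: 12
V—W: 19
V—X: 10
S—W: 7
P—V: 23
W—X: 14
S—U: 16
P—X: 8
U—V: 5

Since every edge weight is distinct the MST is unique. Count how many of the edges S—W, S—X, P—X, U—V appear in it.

4

Sort edges by weight, then run Kruskal:
S—X (2): add. Components now {V} {S,X} {U} {W} {P}
U—V (5): add. Components now {U,V} {S,X} {W} {P}
S—W (7): add. Components now {U,V} {S,W,X} {P}
P—X (8): add. Components now {U,V} {P,S,W,X}
V—X (10): add. Components now {P,S,U,V,W,X}
MST edge set: {S—X, U—V, S—W, P—X, V—X}.
Of the listed edges, {S—W, S—X, P—X, U—V} are in the MST → 4.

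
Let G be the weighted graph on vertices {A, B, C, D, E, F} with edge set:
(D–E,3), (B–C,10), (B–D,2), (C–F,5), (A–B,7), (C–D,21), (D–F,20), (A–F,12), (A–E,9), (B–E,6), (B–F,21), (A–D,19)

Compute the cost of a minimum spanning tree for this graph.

27

Prim, starting at D.
Step 1: frontier [B–D 2, D–E 3, A–D 19, D–F 20, C–D 21] → take B–D (2); add B.
Step 2: frontier [B–E 6, A–B 7, B–C 10, B–F 21, D–E 3, A–D 19, D–F 20, C–D 21] → take D–E (3); add E.
Step 3: frontier [A–B 7, B–C 10, B–F 21, A–D 19, D–F 20, C–D 21, A–E 9] → take A–B (7); add A.
Step 4: frontier [A–F 12, B–C 10, B–F 21, D–F 20, C–D 21] → take B–C (10); add C.
Step 5: frontier [A–F 12, B–F 21, C–F 5, D–F 20] → take C–F (5); add F.
MST edges: B–D, D–E, A–B, B–C, C–F; total weight 2+3+7+10+5 = 27.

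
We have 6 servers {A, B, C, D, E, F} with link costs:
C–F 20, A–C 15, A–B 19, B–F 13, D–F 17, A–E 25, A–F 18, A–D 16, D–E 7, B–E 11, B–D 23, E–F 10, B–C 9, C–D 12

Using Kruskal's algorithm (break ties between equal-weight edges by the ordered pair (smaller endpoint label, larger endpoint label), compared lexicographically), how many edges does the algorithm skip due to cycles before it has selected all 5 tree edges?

Kruskal's algorithm — process edges by increasing weight (ties by edge label):
D–E (7): add — endpoints in different components.
B–C (9): add — endpoints in different components.
E–F (10): add — endpoints in different components.
B–E (11): add — endpoints in different components.
C–D (12): skip — C and D already connected.
B–F (13): skip — B and F already connected.
A–C (15): add — endpoints in different components.
Edges rejected before the tree was complete: 2.

2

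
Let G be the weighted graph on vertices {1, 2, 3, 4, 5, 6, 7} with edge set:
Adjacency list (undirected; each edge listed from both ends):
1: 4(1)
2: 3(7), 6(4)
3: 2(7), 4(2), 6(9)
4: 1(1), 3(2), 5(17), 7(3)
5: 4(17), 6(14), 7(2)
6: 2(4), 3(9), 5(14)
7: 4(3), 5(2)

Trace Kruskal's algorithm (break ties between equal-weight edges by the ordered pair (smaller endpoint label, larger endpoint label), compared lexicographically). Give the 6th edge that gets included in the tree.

2-3

Kruskal's algorithm — process edges by increasing weight (ties by edge label):
1—4 (1): add — endpoints in different components.
3—4 (2): add — endpoints in different components.
5—7 (2): add — endpoints in different components.
4—7 (3): add — endpoints in different components.
2—6 (4): add — endpoints in different components.
2—3 (7): add — endpoints in different components.
The 6th edge added is 2—3.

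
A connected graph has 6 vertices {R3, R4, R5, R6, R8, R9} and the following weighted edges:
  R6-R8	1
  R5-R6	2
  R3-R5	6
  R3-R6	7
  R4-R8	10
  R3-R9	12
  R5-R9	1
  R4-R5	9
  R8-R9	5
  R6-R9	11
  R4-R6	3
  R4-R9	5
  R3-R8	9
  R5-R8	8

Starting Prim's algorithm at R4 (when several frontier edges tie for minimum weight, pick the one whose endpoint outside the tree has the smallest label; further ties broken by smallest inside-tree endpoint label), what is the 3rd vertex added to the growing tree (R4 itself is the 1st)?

Grow the tree from R4 using Prim:
Step 1: frontier [R4-R6 3, R4-R9 5, R4-R5 9, R4-R8 10] → take R4-R6 (3); add R6.
Step 2: frontier [R4-R9 5, R4-R5 9, R4-R8 10, R6-R8 1, R5-R6 2, R3-R6 7, R6-R9 11] → take R6-R8 (1); add R8.
Step 3: frontier [R4-R9 5, R4-R5 9, R5-R6 2, R3-R6 7, R6-R9 11, R8-R9 5, R5-R8 8, R3-R8 9] → take R5-R6 (2); add R5.
Step 4: frontier [R4-R9 5, R5-R9 1, R3-R5 6, R3-R6 7, R6-R9 11, R8-R9 5, R3-R8 9] → take R5-R9 (1); add R9.
Step 5: frontier [R3-R5 6, R3-R6 7, R3-R8 9, R3-R9 12] → take R3-R5 (6); add R3.
Vertex order: R4, R6, R8, R5, R9, R3. The 3rd vertex is R8.

R8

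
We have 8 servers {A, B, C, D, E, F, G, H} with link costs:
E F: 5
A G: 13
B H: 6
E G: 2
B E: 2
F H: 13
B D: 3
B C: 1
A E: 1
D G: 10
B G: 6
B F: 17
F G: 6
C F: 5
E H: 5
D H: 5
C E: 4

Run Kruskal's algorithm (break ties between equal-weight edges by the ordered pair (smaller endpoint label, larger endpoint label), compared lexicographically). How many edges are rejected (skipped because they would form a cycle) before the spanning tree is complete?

1

Kruskal's algorithm — process edges by increasing weight (ties by edge label):
A E (1): add — endpoints in different components.
B C (1): add — endpoints in different components.
B E (2): add — endpoints in different components.
E G (2): add — endpoints in different components.
B D (3): add — endpoints in different components.
C E (4): skip — C and E already connected.
C F (5): add — endpoints in different components.
D H (5): add — endpoints in different components.
Edges rejected before the tree was complete: 1.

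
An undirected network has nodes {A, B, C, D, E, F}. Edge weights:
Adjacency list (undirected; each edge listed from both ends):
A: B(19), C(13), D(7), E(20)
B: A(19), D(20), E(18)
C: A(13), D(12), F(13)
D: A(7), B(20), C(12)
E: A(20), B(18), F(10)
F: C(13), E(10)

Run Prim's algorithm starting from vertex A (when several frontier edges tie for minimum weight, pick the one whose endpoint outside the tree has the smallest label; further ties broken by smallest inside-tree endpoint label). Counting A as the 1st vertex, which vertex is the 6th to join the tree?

B

Prim's algorithm from A:
Step 1: cheapest edge leaving the tree is A—D (7); add D.
Step 2: cheapest edge leaving the tree is C—D (12); add C.
Step 3: cheapest edge leaving the tree is C—F (13); add F.
Step 4: cheapest edge leaving the tree is E—F (10); add E.
Step 5: cheapest edge leaving the tree is B—E (18); add B.
Vertex order: A, D, C, F, E, B. The 6th vertex is B.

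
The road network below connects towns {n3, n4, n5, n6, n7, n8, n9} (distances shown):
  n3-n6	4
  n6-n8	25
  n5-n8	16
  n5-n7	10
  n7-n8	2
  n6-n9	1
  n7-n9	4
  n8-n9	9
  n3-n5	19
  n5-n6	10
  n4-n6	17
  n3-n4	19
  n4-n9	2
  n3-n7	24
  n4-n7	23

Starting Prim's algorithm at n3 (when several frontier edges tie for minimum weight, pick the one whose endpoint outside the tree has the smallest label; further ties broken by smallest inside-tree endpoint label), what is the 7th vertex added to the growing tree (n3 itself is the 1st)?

Prim, starting at n3.
Step 1: cheapest edge leaving the tree is n3-n6 (4); add n6.
Step 2: cheapest edge leaving the tree is n6-n9 (1); add n9.
Step 3: cheapest edge leaving the tree is n4-n9 (2); add n4.
Step 4: cheapest edge leaving the tree is n7-n9 (4); add n7.
Step 5: cheapest edge leaving the tree is n7-n8 (2); add n8.
Step 6: cheapest edge leaving the tree is n5-n6 (10); add n5.
Vertex order: n3, n6, n9, n4, n7, n8, n5. The 7th vertex is n5.

n5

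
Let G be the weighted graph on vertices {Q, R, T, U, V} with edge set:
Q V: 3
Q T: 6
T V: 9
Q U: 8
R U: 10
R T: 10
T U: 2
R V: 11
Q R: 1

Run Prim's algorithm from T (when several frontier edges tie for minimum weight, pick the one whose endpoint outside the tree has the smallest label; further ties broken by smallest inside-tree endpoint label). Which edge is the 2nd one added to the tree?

Prim, starting at T.
Step 1: cheapest edge leaving the tree is T U (2); add U.
Step 2: cheapest edge leaving the tree is Q T (6); add Q.
Step 3: cheapest edge leaving the tree is Q R (1); add R.
Step 4: cheapest edge leaving the tree is Q V (3); add V.
The 2nd edge added is Q T.

Q-T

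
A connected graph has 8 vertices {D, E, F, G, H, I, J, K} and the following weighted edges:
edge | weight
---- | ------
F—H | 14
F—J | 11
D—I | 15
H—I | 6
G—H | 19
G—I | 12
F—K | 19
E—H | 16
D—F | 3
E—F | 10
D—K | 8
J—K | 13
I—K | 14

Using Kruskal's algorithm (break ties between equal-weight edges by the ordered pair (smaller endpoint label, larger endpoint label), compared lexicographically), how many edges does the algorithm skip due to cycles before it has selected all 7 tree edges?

Sort edges by weight, then run Kruskal:
D—F (3): add — endpoints in different components.
H—I (6): add — endpoints in different components.
D—K (8): add — endpoints in different components.
E—F (10): add — endpoints in different components.
F—J (11): add — endpoints in different components.
G—I (12): add — endpoints in different components.
J—K (13): skip — J and K already connected.
F—H (14): add — endpoints in different components.
Edges rejected before the tree was complete: 1.

1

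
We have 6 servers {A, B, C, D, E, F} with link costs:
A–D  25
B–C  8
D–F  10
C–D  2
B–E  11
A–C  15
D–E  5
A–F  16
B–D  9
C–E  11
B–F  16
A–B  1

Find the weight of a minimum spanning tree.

Prim's algorithm from A:
Step 1: frontier [A–B 1, A–C 15, A–F 16, A–D 25] → take A–B (1); add B.
Step 2: frontier [A–C 15, A–F 16, A–D 25, B–C 8, B–D 9, B–E 11, B–F 16] → take B–C (8); add C.
Step 3: frontier [A–F 16, A–D 25, B–D 9, B–E 11, B–F 16, C–D 2, C–E 11] → take C–D (2); add D.
Step 4: frontier [A–F 16, B–E 11, B–F 16, C–E 11, D–E 5, D–F 10] → take D–E (5); add E.
Step 5: frontier [A–F 16, B–F 16, D–F 10] → take D–F (10); add F.
MST edges: A–B, B–C, C–D, D–E, D–F; total weight 1+8+2+5+10 = 26.

26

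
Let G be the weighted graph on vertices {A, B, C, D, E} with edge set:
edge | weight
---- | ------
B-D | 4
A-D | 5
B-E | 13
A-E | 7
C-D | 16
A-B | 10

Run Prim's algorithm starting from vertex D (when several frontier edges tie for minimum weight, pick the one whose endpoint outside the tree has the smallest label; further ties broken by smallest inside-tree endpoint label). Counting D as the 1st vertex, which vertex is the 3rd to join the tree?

A

Prim's algorithm from D:
Step 1: cheapest edge leaving the tree is B-D (4); add B.
Step 2: cheapest edge leaving the tree is A-D (5); add A.
Step 3: cheapest edge leaving the tree is A-E (7); add E.
Step 4: cheapest edge leaving the tree is C-D (16); add C.
Vertex order: D, B, A, E, C. The 3rd vertex is A.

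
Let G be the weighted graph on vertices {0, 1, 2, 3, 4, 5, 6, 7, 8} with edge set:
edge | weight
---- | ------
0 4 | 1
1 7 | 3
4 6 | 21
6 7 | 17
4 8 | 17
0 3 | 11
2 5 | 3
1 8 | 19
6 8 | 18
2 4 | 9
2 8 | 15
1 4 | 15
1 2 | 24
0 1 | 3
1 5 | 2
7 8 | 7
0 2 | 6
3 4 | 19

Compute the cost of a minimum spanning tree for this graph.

Kruskal: consider edges lightest-first.
0 4 (1): add — endpoints in different components.
1 5 (2): add — endpoints in different components.
0 1 (3): add — endpoints in different components.
1 7 (3): add — endpoints in different components.
2 5 (3): add — endpoints in different components.
0 2 (6): skip — 0 and 2 already connected.
7 8 (7): add — endpoints in different components.
2 4 (9): skip — 2 and 4 already connected.
0 3 (11): add — endpoints in different components.
1 4 (15): skip — 1 and 4 already connected.
2 8 (15): skip — 2 and 8 already connected.
4 8 (17): skip — 4 and 8 already connected.
6 7 (17): add — endpoints in different components.
MST edges: 0 4, 1 5, 0 1, 1 7, 2 5, 7 8, 0 3, 6 7; total weight 1+2+3+3+3+7+11+17 = 47.

47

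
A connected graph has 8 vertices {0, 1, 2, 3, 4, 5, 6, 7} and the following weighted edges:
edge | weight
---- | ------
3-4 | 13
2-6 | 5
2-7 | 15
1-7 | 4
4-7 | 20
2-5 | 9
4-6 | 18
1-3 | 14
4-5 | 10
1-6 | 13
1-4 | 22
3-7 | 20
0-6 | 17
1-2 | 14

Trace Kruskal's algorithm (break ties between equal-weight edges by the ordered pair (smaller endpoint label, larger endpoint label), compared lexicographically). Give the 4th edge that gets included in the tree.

Sort edges by weight, then run Kruskal:
1-7 (4): add — endpoints in different components.
2-6 (5): add — endpoints in different components.
2-5 (9): add — endpoints in different components.
4-5 (10): add — endpoints in different components.
1-6 (13): add — endpoints in different components.
3-4 (13): add — endpoints in different components.
1-2 (14): skip — 1 and 2 already connected.
1-3 (14): skip — 1 and 3 already connected.
2-7 (15): skip — 2 and 7 already connected.
0-6 (17): add — endpoints in different components.
The 4th edge added is 4-5.

4-5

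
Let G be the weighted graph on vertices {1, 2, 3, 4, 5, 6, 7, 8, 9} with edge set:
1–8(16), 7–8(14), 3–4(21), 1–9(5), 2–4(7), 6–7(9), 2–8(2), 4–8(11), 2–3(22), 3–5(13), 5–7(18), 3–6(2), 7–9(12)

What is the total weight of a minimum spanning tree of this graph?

Kruskal: consider edges lightest-first.
2–8 (2): add — endpoints in different components.
3–6 (2): add — endpoints in different components.
1–9 (5): add — endpoints in different components.
2–4 (7): add — endpoints in different components.
6–7 (9): add — endpoints in different components.
4–8 (11): skip — 4 and 8 already connected.
7–9 (12): add — endpoints in different components.
3–5 (13): add — endpoints in different components.
7–8 (14): add — endpoints in different components.
MST edges: 2–8, 3–6, 1–9, 2–4, 6–7, 7–9, 3–5, 7–8; total weight 2+2+5+7+9+12+13+14 = 64.

64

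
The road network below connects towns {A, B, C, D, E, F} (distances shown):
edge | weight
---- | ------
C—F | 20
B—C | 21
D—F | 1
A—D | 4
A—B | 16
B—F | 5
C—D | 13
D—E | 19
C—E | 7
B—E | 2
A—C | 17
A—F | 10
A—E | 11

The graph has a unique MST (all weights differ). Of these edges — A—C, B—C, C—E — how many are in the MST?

1

Kruskal: consider edges lightest-first.
D—F (1): add — endpoints in different components.
B—E (2): add — endpoints in different components.
A—D (4): add — endpoints in different components.
B—F (5): add — endpoints in different components.
C—E (7): add — endpoints in different components.
MST edge set: {D—F, B—E, A—D, B—F, C—E}.
Of the listed edges, {C—E} are in the MST → 1.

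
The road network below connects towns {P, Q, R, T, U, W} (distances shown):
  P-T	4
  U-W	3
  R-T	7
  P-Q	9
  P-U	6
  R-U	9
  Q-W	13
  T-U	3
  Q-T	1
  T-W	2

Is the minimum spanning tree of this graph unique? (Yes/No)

Kruskal's algorithm — process edges by increasing weight (ties by edge label):
Q-T (1): add — endpoints in different components.
T-W (2): add — endpoints in different components.
T-U (3): add — endpoints in different components.
U-W (3): skip — W and U already connected.
P-T (4): add — endpoints in different components.
P-U (6): skip — P and U already connected.
R-T (7): add — endpoints in different components.
Non-tree edge U-W has weight 3, equal to the heaviest edge on its tree cycle — swapping gives another MST of the same weight. Not unique.

No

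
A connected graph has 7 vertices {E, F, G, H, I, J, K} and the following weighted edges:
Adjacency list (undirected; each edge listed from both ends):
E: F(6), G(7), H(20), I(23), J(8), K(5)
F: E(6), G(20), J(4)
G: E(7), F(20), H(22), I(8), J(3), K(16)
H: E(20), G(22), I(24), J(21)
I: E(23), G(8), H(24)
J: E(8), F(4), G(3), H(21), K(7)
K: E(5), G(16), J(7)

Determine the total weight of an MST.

46

Prim's algorithm from H:
Step 1: cheapest edge leaving the tree is E-H (20); add E.
Step 2: cheapest edge leaving the tree is E-K (5); add K.
Step 3: cheapest edge leaving the tree is E-F (6); add F.
Step 4: cheapest edge leaving the tree is F-J (4); add J.
Step 5: cheapest edge leaving the tree is G-J (3); add G.
Step 6: cheapest edge leaving the tree is G-I (8); add I.
MST edges: E-H, E-K, E-F, F-J, G-J, G-I; total weight 20+5+6+4+3+8 = 46.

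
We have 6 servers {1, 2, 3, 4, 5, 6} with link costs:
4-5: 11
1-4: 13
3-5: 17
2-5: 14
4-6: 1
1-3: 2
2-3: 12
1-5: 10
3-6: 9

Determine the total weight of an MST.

34

Sort edges by weight, then run Kruskal:
4-6 (1): add. Components now {1} {2} {3} {4,6} {5}
1-3 (2): add. Components now {1,3} {2} {4,6} {5}
3-6 (9): add. Components now {1,3,4,6} {2} {5}
1-5 (10): add. Components now {1,3,4,5,6} {2}
4-5 (11): skip — 4 and 5 already connected.
2-3 (12): add. Components now {1,2,3,4,5,6}
MST edges: 4-6, 1-3, 3-6, 1-5, 2-3; total weight 1+2+9+10+12 = 34.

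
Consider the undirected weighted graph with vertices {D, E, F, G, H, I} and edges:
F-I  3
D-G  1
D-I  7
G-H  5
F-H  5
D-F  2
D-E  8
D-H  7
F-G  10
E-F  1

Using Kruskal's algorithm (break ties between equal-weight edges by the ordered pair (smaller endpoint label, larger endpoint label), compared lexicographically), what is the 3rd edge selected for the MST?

D-F

Kruskal's algorithm — process edges by increasing weight (ties by edge label):
D-G (1): add — endpoints in different components.
E-F (1): add — endpoints in different components.
D-F (2): add — endpoints in different components.
F-I (3): add — endpoints in different components.
F-H (5): add — endpoints in different components.
The 3rd edge added is D-F.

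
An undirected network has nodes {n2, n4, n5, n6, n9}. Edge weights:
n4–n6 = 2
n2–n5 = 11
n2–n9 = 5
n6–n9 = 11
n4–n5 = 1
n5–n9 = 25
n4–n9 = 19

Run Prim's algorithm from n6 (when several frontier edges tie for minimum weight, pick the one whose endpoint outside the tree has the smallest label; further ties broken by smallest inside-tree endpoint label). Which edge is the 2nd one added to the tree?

n4-n5

Grow the tree from n6 using Prim:
Step 1: frontier [n4–n6 2, n6–n9 11] → take n4–n6 (2); add n4.
Step 2: frontier [n4–n5 1, n4–n9 19, n6–n9 11] → take n4–n5 (1); add n5.
Step 3: frontier [n4–n9 19, n2–n5 11, n5–n9 25, n6–n9 11] → take n2–n5 (11); add n2.
Step 4: frontier [n2–n9 5, n4–n9 19, n5–n9 25, n6–n9 11] → take n2–n9 (5); add n9.
The 2nd edge added is n4–n5.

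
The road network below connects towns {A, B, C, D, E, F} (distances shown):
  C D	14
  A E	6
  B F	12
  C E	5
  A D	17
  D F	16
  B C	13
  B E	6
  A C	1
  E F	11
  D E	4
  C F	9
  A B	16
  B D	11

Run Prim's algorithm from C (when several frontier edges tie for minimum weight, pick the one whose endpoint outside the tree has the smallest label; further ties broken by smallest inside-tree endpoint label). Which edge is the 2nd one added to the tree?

C-E

Prim, starting at C.
Step 1: cheapest edge leaving the tree is A C (1); add A.
Step 2: cheapest edge leaving the tree is C E (5); add E.
Step 3: cheapest edge leaving the tree is D E (4); add D.
Step 4: cheapest edge leaving the tree is B E (6); add B.
Step 5: cheapest edge leaving the tree is C F (9); add F.
The 2nd edge added is C E.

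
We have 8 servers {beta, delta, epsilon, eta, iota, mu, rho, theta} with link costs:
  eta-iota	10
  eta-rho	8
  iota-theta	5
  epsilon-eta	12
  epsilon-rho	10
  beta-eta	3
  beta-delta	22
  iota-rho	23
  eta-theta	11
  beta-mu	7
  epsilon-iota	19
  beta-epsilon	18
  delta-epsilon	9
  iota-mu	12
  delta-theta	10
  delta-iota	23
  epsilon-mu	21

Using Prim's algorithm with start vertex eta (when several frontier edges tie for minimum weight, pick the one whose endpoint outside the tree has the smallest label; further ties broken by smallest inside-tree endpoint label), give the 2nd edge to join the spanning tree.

beta-mu

Grow the tree from eta using Prim:
Step 1: cheapest edge leaving the tree is beta-eta (3); add beta.
Step 2: cheapest edge leaving the tree is beta-mu (7); add mu.
Step 3: cheapest edge leaving the tree is eta-rho (8); add rho.
Step 4: cheapest edge leaving the tree is epsilon-rho (10); add epsilon.
Step 5: cheapest edge leaving the tree is delta-epsilon (9); add delta.
Step 6: cheapest edge leaving the tree is eta-iota (10); add iota.
Step 7: cheapest edge leaving the tree is iota-theta (5); add theta.
The 2nd edge added is beta-mu.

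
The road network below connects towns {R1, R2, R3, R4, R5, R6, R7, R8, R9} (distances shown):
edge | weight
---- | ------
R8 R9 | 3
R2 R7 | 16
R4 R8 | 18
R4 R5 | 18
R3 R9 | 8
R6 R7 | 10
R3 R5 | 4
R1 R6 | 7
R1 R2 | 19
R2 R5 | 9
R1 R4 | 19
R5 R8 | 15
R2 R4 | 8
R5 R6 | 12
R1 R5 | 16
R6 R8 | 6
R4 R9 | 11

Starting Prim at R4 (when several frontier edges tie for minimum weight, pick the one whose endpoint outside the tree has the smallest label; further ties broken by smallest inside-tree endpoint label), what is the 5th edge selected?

R8-R9

Grow the tree from R4 using Prim:
Step 1: cheapest edge leaving the tree is R2 R4 (8); add R2.
Step 2: cheapest edge leaving the tree is R2 R5 (9); add R5.
Step 3: cheapest edge leaving the tree is R3 R5 (4); add R3.
Step 4: cheapest edge leaving the tree is R3 R9 (8); add R9.
Step 5: cheapest edge leaving the tree is R8 R9 (3); add R8.
Step 6: cheapest edge leaving the tree is R6 R8 (6); add R6.
Step 7: cheapest edge leaving the tree is R1 R6 (7); add R1.
Step 8: cheapest edge leaving the tree is R6 R7 (10); add R7.
The 5th edge added is R8 R9.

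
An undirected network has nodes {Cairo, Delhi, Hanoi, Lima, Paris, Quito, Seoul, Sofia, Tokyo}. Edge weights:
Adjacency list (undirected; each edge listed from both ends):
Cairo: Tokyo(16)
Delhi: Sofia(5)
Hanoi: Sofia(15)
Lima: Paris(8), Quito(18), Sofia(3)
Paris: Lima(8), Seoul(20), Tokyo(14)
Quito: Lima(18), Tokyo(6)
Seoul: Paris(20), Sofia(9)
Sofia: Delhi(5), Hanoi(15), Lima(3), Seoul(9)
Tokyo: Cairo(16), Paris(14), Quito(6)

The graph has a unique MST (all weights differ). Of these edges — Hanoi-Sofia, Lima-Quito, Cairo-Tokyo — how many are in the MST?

2

Kruskal's algorithm — process edges by increasing weight (ties by edge label):
Lima-Sofia (3): add — endpoints in different components.
Delhi-Sofia (5): add — endpoints in different components.
Quito-Tokyo (6): add — endpoints in different components.
Lima-Paris (8): add — endpoints in different components.
Seoul-Sofia (9): add — endpoints in different components.
Paris-Tokyo (14): add — endpoints in different components.
Hanoi-Sofia (15): add — endpoints in different components.
Cairo-Tokyo (16): add — endpoints in different components.
MST edge set: {Lima-Sofia, Delhi-Sofia, Quito-Tokyo, Lima-Paris, Seoul-Sofia, Paris-Tokyo, Hanoi-Sofia, Cairo-Tokyo}.
Of the listed edges, {Hanoi-Sofia, Cairo-Tokyo} are in the MST → 2.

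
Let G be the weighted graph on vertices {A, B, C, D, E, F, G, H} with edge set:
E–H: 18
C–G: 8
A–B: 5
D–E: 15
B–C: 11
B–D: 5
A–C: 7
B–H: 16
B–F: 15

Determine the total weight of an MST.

71

Prim, starting at A.
Step 1: cheapest edge leaving the tree is A–B (5); add B.
Step 2: cheapest edge leaving the tree is B–D (5); add D.
Step 3: cheapest edge leaving the tree is A–C (7); add C.
Step 4: cheapest edge leaving the tree is C–G (8); add G.
Step 5: cheapest edge leaving the tree is D–E (15); add E.
Step 6: cheapest edge leaving the tree is B–F (15); add F.
Step 7: cheapest edge leaving the tree is B–H (16); add H.
MST edges: A–B, B–D, A–C, C–G, D–E, B–F, B–H; total weight 5+5+7+8+15+15+16 = 71.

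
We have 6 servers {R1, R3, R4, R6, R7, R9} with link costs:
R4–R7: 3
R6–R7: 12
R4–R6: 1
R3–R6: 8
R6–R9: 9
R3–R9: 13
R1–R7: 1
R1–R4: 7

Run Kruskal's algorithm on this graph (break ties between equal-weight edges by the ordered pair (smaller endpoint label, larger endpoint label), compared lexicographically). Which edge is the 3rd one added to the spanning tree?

R4-R7

Sort edges by weight, then run Kruskal:
R1–R7 (1): add. Components now {R4} {R6} {R1,R7} {R3} {R9}
R4–R6 (1): add. Components now {R4,R6} {R1,R7} {R3} {R9}
R4–R7 (3): add. Components now {R1,R4,R6,R7} {R3} {R9}
R1–R4 (7): skip — R4 and R1 already connected.
R3–R6 (8): add. Components now {R1,R3,R4,R6,R7} {R9}
R6–R9 (9): add. Components now {R1,R3,R4,R6,R7,R9}
The 3rd edge added is R4–R7.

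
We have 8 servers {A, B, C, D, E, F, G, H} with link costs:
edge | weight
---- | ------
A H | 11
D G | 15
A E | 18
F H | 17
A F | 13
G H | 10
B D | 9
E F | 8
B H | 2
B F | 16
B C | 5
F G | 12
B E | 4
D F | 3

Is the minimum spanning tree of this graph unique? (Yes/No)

Kruskal's algorithm — process edges by increasing weight (ties by edge label):
B H (2): add — endpoints in different components.
D F (3): add — endpoints in different components.
B E (4): add — endpoints in different components.
B C (5): add — endpoints in different components.
E F (8): add — endpoints in different components.
B D (9): skip — B and D already connected.
G H (10): add — endpoints in different components.
A H (11): add — endpoints in different components.
Every non-tree edge has weight strictly greater than the heaviest edge on the tree path between its endpoints, so the MST is unique.

Yes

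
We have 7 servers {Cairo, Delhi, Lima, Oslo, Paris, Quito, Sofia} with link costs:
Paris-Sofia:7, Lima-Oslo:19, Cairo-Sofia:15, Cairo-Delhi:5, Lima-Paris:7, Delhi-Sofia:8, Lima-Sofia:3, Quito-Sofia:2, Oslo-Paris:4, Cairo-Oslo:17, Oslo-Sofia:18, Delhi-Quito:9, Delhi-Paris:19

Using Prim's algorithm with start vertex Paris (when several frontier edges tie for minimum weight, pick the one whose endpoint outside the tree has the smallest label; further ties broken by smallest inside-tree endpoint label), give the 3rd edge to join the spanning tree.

Lima-Sofia

Prim's algorithm from Paris:
Step 1: frontier [Oslo-Paris 4, Lima-Paris 7, Paris-Sofia 7, Delhi-Paris 19] → take Oslo-Paris (4); add Oslo.
Step 2: frontier [Cairo-Oslo 17, Oslo-Sofia 18, Lima-Oslo 19, Lima-Paris 7, Paris-Sofia 7, Delhi-Paris 19] → take Lima-Paris (7); add Lima.
Step 3: frontier [Lima-Sofia 3, Cairo-Oslo 17, Oslo-Sofia 18, Paris-Sofia 7, Delhi-Paris 19] → take Lima-Sofia (3); add Sofia.
Step 4: frontier [Cairo-Oslo 17, Delhi-Paris 19, Quito-Sofia 2, Delhi-Sofia 8, Cairo-Sofia 15] → take Quito-Sofia (2); add Quito.
Step 5: frontier [Cairo-Oslo 17, Delhi-Paris 19, Delhi-Quito 9, Delhi-Sofia 8, Cairo-Sofia 15] → take Delhi-Sofia (8); add Delhi.
Step 6: frontier [Cairo-Delhi 5, Cairo-Oslo 17, Cairo-Sofia 15] → take Cairo-Delhi (5); add Cairo.
The 3rd edge added is Lima-Sofia.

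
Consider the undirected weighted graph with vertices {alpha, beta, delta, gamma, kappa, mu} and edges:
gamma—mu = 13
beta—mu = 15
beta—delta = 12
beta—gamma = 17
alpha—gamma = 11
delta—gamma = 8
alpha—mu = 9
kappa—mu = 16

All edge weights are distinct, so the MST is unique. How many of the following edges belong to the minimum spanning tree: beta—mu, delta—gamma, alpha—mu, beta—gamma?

2

Kruskal: consider edges lightest-first.
delta—gamma (8): add — endpoints in different components.
alpha—mu (9): add — endpoints in different components.
alpha—gamma (11): add — endpoints in different components.
beta—delta (12): add — endpoints in different components.
gamma—mu (13): skip — gamma and mu already connected.
beta—mu (15): skip — mu and beta already connected.
kappa—mu (16): add — endpoints in different components.
MST edge set: {delta—gamma, alpha—mu, alpha—gamma, beta—delta, kappa—mu}.
Of the listed edges, {delta—gamma, alpha—mu} are in the MST → 2.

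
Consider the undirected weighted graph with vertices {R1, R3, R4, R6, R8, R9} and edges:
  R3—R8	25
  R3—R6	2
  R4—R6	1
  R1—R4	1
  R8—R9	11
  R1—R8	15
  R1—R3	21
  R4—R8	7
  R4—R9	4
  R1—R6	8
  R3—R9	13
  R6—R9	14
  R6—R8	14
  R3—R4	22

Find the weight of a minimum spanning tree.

Sort edges by weight, then run Kruskal:
R1—R4 (1): add. Components now {R9} {R8} {R1,R4} {R6} {R3}
R4—R6 (1): add. Components now {R9} {R8} {R1,R4,R6} {R3}
R3—R6 (2): add. Components now {R9} {R8} {R1,R3,R4,R6}
R4—R9 (4): add. Components now {R1,R3,R4,R6,R9} {R8}
R4—R8 (7): add. Components now {R1,R3,R4,R6,R8,R9}
MST edges: R1—R4, R4—R6, R3—R6, R4—R9, R4—R8; total weight 1+1+2+4+7 = 15.

15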